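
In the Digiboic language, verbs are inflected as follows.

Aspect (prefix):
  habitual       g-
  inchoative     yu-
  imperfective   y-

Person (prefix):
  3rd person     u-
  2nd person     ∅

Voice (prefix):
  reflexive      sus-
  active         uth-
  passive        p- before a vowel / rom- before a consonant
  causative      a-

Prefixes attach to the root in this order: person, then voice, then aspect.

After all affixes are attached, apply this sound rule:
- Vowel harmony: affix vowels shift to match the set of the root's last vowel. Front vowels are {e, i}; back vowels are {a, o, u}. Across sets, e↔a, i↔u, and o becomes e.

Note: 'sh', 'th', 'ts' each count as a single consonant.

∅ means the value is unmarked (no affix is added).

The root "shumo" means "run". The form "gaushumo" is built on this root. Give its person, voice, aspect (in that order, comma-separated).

Segment: g-a-u-shumo.
person: u- → 3rd person.
voice: a- → causative.
aspect: g- → habitual.

3rd person, causative, habitual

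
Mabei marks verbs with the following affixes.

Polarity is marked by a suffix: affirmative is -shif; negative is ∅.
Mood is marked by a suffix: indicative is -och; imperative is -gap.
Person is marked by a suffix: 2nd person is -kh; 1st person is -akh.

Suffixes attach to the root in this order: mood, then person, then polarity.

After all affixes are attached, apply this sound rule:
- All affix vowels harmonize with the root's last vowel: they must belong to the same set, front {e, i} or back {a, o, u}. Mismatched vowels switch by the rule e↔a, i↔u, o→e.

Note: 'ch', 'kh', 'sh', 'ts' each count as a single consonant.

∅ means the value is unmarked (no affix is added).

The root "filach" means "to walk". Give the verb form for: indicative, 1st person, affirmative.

filachochakhshuf

Attach mood indicative -och → filachoch.
Attach person 1st person -akh → filachochakh.
Attach polarity affirmative -shif → filachochakhshif.
Apply vowel harmony: filachochakhshif → filachochakhshuf.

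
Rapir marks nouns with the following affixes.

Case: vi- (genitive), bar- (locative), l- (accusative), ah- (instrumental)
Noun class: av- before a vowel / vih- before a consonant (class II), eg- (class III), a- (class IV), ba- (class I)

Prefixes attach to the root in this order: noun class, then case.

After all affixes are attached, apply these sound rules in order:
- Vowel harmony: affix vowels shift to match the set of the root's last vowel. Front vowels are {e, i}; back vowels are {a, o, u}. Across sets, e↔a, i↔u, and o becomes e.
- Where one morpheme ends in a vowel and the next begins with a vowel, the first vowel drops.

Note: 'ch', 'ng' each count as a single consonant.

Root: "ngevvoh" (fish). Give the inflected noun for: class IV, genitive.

vangevvoh

Attach noun class class IV a- → angevvoh.
Attach case genitive vi- → viangevvoh.
Apply vowel harmony: viangevvoh → vuangevvoh.
Apply vowel deletion: vuangevvoh → vangevvoh.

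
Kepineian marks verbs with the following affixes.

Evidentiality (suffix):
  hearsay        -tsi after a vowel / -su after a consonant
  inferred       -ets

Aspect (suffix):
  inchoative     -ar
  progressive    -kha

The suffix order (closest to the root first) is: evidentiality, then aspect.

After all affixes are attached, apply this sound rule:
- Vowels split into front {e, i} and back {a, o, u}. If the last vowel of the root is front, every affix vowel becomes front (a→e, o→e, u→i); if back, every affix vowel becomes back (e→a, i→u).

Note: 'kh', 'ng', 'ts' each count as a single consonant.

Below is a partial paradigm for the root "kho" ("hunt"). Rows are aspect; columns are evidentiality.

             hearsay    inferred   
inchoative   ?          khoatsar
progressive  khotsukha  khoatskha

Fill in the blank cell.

khotsuar

Attach evidentiality hearsay -tsi (after vowel 'o') → khotsi.
Attach aspect inchoative -ar → khotsiar.
Apply vowel harmony: khotsiar → khotsuar.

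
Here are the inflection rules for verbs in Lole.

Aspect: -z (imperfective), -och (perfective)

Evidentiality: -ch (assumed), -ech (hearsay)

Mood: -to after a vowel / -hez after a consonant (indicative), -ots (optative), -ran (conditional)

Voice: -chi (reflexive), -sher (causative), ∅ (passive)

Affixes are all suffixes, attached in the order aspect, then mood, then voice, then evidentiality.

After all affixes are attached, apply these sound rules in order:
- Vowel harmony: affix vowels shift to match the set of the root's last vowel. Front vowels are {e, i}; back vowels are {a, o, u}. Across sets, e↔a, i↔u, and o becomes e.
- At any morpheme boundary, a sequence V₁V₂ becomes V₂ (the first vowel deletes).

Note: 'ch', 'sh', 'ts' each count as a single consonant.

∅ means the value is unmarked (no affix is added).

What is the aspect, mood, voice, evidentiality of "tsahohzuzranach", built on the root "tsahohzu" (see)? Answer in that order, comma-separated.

imperfective, conditional, passive, hearsay

Segment: tsahohzu-z-ran-ech.
aspect: -z → imperfective.
mood: -ran → conditional.
voice: ∅ → passive.
evidentiality: -ech → hearsay.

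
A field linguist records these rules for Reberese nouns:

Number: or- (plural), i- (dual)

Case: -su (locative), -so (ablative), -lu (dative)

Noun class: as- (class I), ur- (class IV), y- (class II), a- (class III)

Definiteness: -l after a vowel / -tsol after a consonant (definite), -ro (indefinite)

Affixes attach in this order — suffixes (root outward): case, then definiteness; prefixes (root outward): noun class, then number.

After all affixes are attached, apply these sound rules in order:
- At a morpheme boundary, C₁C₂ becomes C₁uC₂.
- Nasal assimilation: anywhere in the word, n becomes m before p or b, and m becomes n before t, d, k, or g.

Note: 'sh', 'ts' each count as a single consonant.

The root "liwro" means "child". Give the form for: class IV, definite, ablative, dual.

iuruliwrosol

Attach noun class class IV ur- → urliwro.
Attach case ablative -so → urliwroso.
Attach definiteness definite -l (after vowel 'o') → urliwrosol.
Attach number dual i- → iurliwrosol.
Apply epenthesis: iurliwrosol → iuruliwrosol.
Nasal assimilation: no change.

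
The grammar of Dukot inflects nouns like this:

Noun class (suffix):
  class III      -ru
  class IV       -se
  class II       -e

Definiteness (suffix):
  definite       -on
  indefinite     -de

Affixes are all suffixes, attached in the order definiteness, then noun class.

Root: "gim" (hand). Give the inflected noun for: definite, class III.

gimonru

Attach definiteness definite -on → gimon.
Attach noun class class III -ru → gimonru.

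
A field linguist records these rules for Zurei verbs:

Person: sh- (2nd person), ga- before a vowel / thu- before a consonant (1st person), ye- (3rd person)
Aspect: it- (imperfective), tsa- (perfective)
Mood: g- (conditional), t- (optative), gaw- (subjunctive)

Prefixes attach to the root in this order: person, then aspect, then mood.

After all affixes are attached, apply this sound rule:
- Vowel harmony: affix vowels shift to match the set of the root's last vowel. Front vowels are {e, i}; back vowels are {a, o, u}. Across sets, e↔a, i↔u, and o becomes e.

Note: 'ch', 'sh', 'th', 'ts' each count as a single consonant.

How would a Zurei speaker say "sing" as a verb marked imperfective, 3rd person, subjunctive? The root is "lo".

gawutyalo

Attach person 3rd person ye- → yelo.
Attach aspect imperfective it- → ityelo.
Attach mood subjunctive gaw- → gawityelo.
Apply vowel harmony: gawityelo → gawutyalo.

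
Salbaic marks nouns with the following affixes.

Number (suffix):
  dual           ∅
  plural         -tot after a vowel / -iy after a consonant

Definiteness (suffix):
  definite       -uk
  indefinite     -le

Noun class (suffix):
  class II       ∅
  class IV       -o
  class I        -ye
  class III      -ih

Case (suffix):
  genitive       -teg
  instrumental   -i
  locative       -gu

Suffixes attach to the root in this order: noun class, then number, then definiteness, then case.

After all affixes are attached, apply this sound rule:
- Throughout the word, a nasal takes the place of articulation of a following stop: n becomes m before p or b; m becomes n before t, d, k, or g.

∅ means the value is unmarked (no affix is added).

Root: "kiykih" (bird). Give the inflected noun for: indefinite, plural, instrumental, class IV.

kiykihototlei

Attach noun class class IV -o → kiykiho.
Attach number plural -tot (after vowel 'o') → kiykihotot.
Attach definiteness indefinite -le → kiykihototle.
Attach case instrumental -i → kiykihototlei.
Nasal assimilation: no change.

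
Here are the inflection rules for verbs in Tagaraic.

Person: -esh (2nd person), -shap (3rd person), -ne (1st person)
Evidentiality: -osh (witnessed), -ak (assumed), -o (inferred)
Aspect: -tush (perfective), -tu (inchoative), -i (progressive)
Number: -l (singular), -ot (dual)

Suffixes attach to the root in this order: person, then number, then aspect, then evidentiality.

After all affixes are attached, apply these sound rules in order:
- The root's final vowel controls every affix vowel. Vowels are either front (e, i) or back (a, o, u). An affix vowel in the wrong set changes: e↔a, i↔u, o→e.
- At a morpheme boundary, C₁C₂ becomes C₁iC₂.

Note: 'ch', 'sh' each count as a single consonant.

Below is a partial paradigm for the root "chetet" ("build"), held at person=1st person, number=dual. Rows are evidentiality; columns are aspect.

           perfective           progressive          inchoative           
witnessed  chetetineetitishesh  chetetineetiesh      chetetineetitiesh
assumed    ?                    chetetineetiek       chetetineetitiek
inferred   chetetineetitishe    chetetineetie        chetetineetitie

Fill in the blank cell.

Attach person 1st person -ne → chetetne.
Attach number dual -ot → chetetneot.
Attach aspect perfective -tush → chetetneottush.
Attach evidentiality assumed -ak → chetetneottushak.
Apply vowel harmony: chetetneottushak → chetetneettishek.
Apply epenthesis: chetetneettishek → chetetineetitishek.

chetetineetitishek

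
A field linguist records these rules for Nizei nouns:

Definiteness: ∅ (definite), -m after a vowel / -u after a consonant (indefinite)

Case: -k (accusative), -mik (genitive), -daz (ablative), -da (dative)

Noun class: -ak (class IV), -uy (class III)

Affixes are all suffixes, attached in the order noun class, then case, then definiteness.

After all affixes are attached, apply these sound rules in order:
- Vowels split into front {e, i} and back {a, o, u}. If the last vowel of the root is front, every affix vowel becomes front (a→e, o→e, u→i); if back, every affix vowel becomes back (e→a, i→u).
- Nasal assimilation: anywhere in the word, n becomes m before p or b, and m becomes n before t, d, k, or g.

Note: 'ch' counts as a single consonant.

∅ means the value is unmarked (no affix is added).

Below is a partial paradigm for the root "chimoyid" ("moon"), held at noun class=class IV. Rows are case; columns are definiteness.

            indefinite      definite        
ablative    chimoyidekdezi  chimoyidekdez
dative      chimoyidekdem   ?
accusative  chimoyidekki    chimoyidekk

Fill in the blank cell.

chimoyidekde

Attach noun class class IV -ak → chimoyidak.
Attach case dative -da → chimoyidakda.
definiteness = definite: zero marking, form stays chimoyidakda.
Apply vowel harmony: chimoyidakda → chimoyidekde.
Nasal assimilation: no change.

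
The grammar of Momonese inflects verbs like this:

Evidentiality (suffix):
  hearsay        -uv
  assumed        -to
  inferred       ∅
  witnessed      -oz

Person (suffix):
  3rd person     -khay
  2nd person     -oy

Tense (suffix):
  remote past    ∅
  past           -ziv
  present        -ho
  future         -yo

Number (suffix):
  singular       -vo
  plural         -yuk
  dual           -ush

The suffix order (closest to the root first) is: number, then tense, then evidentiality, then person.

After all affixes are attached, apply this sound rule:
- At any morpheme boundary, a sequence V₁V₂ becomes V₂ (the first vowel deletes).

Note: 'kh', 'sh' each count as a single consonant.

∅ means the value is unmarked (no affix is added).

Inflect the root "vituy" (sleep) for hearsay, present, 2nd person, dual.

Attach number dual -ush → vituyush.
Attach tense present -ho → vituyushho.
Attach evidentiality hearsay -uv → vituyushhouv.
Attach person 2nd person -oy → vituyushhouvoy.
Apply vowel deletion: vituyushhouvoy → vituyushhuvoy.

vituyushhuvoy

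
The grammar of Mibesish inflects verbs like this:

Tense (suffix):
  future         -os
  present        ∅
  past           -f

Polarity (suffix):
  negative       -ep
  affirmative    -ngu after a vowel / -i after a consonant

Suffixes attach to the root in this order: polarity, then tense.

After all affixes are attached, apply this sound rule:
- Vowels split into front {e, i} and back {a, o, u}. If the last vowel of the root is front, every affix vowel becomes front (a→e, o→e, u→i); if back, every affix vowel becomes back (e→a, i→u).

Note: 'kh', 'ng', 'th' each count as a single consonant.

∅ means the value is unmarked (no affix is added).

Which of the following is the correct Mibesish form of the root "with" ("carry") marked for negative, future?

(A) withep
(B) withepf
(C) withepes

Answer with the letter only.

Attach polarity negative -ep → withep.
Attach tense future -os → withepos.
Apply vowel harmony: withepos → withepes.
So the correct form is withepes, option (C).
(B) withepf is wrong: it uses past instead of future for tense.
(A) withep is wrong: it uses present instead of future for tense.

C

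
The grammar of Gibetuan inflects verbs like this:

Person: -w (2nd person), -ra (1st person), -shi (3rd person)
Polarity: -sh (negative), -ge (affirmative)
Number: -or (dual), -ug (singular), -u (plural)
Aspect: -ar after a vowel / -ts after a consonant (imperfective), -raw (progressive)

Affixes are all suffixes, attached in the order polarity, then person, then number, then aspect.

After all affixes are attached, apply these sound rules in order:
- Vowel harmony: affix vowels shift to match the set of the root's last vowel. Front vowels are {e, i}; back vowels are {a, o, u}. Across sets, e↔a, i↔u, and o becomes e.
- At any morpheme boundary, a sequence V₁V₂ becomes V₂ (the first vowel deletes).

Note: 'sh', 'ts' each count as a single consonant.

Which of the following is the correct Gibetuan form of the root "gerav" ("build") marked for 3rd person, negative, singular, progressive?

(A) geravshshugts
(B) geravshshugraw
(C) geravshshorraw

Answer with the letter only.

B

Attach polarity negative -sh → geravsh.
Attach person 3rd person -shi → geravshshi.
Attach number singular -ug → geravshshiug.
Attach aspect progressive -raw → geravshshiugraw.
Apply vowel harmony: geravshshiugraw → geravshshuugraw.
Apply vowel deletion: geravshshuugraw → geravshshugraw.
So the correct form is geravshshugraw, option (B).
(C) geravshshorraw is wrong: it uses dual instead of singular for number.
(A) geravshshugts is wrong: it uses imperfective instead of progressive for aspect.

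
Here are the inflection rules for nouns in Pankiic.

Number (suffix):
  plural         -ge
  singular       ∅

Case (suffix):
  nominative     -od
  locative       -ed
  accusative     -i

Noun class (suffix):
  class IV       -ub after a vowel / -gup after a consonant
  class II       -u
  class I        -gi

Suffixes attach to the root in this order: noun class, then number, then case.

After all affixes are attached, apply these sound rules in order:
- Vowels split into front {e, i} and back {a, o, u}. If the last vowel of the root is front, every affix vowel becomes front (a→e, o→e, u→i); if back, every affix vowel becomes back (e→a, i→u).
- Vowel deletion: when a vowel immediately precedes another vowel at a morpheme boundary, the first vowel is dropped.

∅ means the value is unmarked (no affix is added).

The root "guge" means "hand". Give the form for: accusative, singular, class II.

gugi

Attach noun class class II -u → gugeu.
number = singular: zero marking, form stays gugeu.
Attach case accusative -i → gugeui.
Apply vowel harmony: gugeui → gugeii.
Apply vowel deletion: gugeii → gugi.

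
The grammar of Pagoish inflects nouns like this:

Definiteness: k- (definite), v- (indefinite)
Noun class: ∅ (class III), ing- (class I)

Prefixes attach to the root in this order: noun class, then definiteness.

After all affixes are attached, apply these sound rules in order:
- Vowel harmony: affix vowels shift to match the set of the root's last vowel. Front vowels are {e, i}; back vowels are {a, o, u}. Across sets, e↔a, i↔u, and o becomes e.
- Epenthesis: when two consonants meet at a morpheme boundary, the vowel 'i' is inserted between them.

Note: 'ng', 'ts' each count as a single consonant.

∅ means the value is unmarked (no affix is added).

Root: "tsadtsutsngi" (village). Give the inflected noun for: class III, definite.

kitsadtsutsngi

noun class = class III: zero marking, form stays tsadtsutsngi.
Attach definiteness definite k- → ktsadtsutsngi.
Vowel harmony: no change.
Apply epenthesis: ktsadtsutsngi → kitsadtsutsngi.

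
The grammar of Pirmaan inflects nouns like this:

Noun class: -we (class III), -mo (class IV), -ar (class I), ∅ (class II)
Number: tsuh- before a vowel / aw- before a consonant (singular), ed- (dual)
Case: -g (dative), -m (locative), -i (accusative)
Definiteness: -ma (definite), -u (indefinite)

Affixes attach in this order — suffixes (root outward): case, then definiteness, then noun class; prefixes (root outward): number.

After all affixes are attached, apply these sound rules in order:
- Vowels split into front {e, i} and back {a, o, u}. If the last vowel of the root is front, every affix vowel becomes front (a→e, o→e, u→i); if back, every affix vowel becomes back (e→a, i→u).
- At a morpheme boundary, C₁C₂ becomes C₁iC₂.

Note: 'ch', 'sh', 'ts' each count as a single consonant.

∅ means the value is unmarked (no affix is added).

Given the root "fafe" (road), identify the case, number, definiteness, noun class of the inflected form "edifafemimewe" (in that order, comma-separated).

locative, dual, definite, class III

Segment: ed-fafe-m-ma-we.
case: -m → locative.
number: ed- → dual.
definiteness: -ma → definite.
noun class: -we → class III.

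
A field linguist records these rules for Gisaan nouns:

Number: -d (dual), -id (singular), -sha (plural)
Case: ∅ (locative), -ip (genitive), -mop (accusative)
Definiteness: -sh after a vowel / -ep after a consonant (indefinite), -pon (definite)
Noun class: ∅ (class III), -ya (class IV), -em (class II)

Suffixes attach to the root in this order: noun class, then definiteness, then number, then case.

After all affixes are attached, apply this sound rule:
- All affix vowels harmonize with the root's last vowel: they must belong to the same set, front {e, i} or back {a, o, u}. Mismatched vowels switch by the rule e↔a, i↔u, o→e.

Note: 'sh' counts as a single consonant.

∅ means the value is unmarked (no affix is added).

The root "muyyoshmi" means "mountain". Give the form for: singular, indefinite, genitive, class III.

noun class = class III: zero marking, form stays muyyoshmi.
Attach definiteness indefinite -sh (after vowel 'i') → muyyoshmish.
Attach number singular -id → muyyoshmishid.
Attach case genitive -ip → muyyoshmishidip.
Vowel harmony: no change.

muyyoshmishidip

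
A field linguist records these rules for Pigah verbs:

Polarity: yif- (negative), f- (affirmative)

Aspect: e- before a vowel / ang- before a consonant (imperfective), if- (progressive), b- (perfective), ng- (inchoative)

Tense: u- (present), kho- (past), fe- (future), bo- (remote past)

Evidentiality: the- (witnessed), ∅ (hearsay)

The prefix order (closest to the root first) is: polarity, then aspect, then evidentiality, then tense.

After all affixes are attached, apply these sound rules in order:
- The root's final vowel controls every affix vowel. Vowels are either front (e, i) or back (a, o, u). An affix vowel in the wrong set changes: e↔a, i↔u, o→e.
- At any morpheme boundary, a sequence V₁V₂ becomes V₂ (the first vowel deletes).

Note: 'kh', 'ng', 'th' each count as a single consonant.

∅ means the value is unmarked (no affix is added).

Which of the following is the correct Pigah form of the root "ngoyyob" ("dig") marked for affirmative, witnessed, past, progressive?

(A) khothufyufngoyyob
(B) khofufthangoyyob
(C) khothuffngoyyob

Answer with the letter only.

Attach polarity affirmative f- → fngoyyob.
Attach aspect progressive if- → iffngoyyob.
Attach evidentiality witnessed the- → theiffngoyyob.
Attach tense past kho- → khotheiffngoyyob.
Apply vowel harmony: khotheiffngoyyob → khothauffngoyyob.
Apply vowel deletion: khothauffngoyyob → khothuffngoyyob.
So the correct form is khothuffngoyyob, option (C).
(A) khothufyufngoyyob is wrong: it uses negative instead of affirmative for polarity.
(B) khofufthangoyyob is wrong: it has the affixes in the wrong order.

C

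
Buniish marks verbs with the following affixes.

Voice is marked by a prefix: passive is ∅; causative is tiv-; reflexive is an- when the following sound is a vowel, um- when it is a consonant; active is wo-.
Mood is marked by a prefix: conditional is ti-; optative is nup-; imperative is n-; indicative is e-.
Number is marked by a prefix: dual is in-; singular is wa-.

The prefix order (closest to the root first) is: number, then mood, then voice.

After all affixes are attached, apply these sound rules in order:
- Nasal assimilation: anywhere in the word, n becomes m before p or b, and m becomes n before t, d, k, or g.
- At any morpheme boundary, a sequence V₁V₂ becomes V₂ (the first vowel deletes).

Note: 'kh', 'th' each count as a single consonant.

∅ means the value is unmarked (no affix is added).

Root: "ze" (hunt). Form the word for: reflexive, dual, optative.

umnupinze

Attach number dual in- → inze.
Attach mood optative nup- → nupinze.
Attach voice reflexive um- (before consonant 'n') → umnupinze.
Nasal assimilation: no change.
Vowel deletion: no change.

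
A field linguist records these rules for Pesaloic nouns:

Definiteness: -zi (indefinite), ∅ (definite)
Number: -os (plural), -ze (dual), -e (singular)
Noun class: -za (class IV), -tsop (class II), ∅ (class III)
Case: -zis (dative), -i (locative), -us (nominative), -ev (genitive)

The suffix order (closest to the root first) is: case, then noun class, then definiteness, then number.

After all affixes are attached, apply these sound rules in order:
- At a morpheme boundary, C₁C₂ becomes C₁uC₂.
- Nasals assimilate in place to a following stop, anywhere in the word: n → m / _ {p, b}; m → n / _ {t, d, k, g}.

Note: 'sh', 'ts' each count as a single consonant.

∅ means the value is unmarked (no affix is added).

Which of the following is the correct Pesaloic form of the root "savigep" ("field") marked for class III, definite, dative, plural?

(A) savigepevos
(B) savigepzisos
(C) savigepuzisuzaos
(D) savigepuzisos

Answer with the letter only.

D

Attach case dative -zis → savigepzis.
noun class = class III: zero marking, form stays savigepzis.
definiteness = definite: zero marking, form stays savigepzis.
Attach number plural -os → savigepzisos.
Apply epenthesis: savigepzisos → savigepuzisos.
Nasal assimilation: no change.
So the correct form is savigepuzisos, option (D).
(C) savigepuzisuzaos is wrong: it uses class IV instead of class III for noun class.
(A) savigepevos is wrong: it uses genitive instead of dative for case.
(B) savigepzisos is wrong: it fails to apply the sound rule(s).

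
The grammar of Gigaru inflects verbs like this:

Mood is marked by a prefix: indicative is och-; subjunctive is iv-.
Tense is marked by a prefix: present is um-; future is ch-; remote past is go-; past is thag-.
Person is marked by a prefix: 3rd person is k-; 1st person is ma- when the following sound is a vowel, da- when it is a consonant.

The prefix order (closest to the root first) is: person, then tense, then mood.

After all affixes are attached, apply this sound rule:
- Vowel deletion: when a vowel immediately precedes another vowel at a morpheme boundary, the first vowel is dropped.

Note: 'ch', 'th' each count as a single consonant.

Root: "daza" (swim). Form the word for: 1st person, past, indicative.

Attach person 1st person da- (before consonant 'd') → dadaza.
Attach tense past thag- → thagdadaza.
Attach mood indicative och- → ochthagdadaza.
Vowel deletion: no change.

ochthagdadaza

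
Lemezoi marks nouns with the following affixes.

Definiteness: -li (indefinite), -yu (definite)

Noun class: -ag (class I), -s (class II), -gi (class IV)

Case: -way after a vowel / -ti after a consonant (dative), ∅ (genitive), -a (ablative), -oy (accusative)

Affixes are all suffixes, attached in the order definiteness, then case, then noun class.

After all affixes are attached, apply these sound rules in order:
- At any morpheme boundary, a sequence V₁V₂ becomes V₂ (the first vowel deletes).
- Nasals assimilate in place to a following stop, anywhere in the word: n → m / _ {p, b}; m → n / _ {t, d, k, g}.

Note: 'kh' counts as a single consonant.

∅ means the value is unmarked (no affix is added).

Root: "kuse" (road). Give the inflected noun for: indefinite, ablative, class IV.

kuselagi

Attach definiteness indefinite -li → kuseli.
Attach case ablative -a → kuselia.
Attach noun class class IV -gi → kuseliagi.
Apply vowel deletion: kuseliagi → kuselagi.
Nasal assimilation: no change.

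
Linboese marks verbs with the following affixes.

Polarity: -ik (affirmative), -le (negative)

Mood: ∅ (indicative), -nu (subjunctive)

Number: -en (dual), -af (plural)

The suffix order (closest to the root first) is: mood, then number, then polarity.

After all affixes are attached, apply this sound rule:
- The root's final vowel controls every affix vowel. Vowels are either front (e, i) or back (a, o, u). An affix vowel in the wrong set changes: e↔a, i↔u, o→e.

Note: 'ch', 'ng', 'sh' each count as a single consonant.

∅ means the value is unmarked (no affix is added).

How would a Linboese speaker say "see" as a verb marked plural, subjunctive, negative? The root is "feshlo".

Attach mood subjunctive -nu → feshlonu.
Attach number plural -af → feshlonuaf.
Attach polarity negative -le → feshlonuafle.
Apply vowel harmony: feshlonuafle → feshlonuafla.

feshlonuafla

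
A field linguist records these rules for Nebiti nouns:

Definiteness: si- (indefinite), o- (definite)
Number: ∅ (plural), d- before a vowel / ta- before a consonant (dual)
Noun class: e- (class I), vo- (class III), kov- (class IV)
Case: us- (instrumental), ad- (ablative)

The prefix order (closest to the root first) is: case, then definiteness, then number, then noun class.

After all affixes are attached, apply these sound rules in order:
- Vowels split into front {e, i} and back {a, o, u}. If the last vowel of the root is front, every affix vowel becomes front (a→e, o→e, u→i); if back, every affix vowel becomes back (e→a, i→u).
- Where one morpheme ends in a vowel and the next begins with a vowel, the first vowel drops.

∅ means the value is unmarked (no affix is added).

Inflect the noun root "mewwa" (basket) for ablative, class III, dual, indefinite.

votasadmewwa

Attach case ablative ad- → admewwa.
Attach definiteness indefinite si- → siadmewwa.
Attach number dual ta- (before consonant 's') → tasiadmewwa.
Attach noun class class III vo- → votasiadmewwa.
Apply vowel harmony: votasiadmewwa → votasuadmewwa.
Apply vowel deletion: votasuadmewwa → votasadmewwa.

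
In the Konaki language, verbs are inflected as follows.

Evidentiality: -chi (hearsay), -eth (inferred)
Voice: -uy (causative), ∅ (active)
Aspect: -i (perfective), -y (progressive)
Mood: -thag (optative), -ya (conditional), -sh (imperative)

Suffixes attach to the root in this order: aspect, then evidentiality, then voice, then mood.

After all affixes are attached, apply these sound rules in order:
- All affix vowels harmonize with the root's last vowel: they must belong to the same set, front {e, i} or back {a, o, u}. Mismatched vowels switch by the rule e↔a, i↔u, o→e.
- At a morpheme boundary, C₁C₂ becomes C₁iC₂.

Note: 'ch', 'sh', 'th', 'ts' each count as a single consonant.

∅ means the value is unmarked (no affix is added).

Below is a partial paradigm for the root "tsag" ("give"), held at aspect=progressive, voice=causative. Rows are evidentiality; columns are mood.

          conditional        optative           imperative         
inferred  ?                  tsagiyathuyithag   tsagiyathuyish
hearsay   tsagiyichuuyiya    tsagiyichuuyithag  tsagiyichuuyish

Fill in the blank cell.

tsagiyathuyiya

Attach aspect progressive -y → tsagy.
Attach evidentiality inferred -eth → tsagyeth.
Attach voice causative -uy → tsagyethuy.
Attach mood conditional -ya → tsagyethuyya.
Apply vowel harmony: tsagyethuyya → tsagyathuyya.
Apply epenthesis: tsagyathuyya → tsagiyathuyiya.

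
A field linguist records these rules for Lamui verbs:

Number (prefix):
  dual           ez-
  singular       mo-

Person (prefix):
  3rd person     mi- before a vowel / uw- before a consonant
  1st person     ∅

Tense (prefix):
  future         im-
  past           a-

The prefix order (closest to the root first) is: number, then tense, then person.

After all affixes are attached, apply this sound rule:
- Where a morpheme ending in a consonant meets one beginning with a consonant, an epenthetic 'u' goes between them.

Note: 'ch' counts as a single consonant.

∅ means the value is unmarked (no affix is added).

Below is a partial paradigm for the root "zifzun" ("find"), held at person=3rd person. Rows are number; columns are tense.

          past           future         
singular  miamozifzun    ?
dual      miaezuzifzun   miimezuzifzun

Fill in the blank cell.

Attach number singular mo- → mozifzun.
Attach tense future im- → immozifzun.
Attach person 3rd person mi- (before vowel 'i') → miimmozifzun.
Apply epenthesis: miimmozifzun → miimumozifzun.

miimumozifzun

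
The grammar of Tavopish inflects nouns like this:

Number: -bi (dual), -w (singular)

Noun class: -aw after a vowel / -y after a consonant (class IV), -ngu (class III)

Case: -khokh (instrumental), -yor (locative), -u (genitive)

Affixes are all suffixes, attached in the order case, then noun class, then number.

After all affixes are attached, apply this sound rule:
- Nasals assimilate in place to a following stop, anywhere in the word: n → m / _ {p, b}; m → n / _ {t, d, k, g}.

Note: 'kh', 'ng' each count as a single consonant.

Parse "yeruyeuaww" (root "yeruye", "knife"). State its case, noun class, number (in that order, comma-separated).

Segment: yeruye-u-aw-w.
case: -u → genitive.
noun class: -aw/y → class IV.
number: -w → singular.

genitive, class IV, singular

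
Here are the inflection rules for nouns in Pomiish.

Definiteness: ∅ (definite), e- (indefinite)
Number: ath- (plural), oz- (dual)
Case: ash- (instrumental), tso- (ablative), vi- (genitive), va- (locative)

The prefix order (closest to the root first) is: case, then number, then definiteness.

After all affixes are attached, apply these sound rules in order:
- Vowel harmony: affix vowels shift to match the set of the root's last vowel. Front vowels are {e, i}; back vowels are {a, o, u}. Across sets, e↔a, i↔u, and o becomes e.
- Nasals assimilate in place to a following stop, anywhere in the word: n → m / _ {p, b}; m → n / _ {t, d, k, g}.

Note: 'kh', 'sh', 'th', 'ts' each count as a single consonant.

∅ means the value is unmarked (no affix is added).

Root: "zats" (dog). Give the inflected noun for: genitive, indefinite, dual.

Attach case genitive vi- → vizats.
Attach number dual oz- → ozvizats.
Attach definiteness indefinite e- → eozvizats.
Apply vowel harmony: eozvizats → aozvuzats.
Nasal assimilation: no change.

aozvuzats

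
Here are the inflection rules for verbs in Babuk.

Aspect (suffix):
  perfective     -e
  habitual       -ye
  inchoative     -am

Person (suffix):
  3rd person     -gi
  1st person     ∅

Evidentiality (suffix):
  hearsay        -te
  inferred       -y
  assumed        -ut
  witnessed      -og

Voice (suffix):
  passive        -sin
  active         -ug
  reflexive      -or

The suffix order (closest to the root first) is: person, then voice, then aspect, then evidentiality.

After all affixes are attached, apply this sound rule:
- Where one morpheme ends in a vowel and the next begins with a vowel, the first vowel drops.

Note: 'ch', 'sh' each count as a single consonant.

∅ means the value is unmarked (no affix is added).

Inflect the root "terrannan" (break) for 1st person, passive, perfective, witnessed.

person = 1st person: zero marking, form stays terrannan.
Attach voice passive -sin → terrannansin.
Attach aspect perfective -e → terrannansine.
Attach evidentiality witnessed -og → terrannansineog.
Apply vowel deletion: terrannansineog → terrannansinog.

terrannansinog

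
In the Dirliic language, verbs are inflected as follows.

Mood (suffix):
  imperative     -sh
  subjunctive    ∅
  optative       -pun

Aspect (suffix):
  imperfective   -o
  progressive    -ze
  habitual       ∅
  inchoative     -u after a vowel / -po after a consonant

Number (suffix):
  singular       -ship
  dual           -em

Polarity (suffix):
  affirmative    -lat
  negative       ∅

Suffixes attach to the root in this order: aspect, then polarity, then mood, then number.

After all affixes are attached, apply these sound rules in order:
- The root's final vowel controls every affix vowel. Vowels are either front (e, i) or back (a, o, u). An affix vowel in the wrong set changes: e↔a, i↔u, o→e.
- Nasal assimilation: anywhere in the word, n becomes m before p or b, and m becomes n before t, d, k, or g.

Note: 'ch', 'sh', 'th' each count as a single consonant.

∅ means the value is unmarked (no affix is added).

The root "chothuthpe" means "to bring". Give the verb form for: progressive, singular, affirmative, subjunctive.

chothuthpezeletship

Attach aspect progressive -ze → chothuthpeze.
Attach polarity affirmative -lat → chothuthpezelat.
mood = subjunctive: zero marking, form stays chothuthpezelat.
Attach number singular -ship → chothuthpezelatship.
Apply vowel harmony: chothuthpezelatship → chothuthpezeletship.
Nasal assimilation: no change.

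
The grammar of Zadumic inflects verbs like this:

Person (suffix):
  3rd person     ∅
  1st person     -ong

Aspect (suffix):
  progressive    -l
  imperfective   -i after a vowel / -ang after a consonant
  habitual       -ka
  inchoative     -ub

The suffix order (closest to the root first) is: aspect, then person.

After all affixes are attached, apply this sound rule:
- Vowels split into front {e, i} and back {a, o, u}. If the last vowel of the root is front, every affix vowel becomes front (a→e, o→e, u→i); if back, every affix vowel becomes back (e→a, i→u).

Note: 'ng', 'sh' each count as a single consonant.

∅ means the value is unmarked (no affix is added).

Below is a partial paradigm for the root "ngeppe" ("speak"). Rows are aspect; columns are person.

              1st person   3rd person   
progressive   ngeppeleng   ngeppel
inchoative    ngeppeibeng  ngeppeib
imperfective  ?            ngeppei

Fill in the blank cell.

Attach aspect imperfective -i (after vowel 'e') → ngeppei.
Attach person 1st person -ong → ngeppeiong.
Apply vowel harmony: ngeppeiong → ngeppeieng.

ngeppeieng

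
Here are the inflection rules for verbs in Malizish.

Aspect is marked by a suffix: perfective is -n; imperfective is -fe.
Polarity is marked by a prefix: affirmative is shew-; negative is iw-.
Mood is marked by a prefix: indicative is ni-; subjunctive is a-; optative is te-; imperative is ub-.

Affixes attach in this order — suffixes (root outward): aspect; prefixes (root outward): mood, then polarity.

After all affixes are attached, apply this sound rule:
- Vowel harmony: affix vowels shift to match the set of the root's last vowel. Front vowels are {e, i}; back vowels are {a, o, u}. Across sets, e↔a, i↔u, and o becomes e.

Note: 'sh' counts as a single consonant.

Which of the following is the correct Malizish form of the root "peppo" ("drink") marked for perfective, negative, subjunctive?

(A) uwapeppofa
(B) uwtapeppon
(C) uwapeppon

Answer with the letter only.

C

Attach mood subjunctive a- → apeppo.
Attach aspect perfective -n → apeppon.
Attach polarity negative iw- → iwapeppon.
Apply vowel harmony: iwapeppon → uwapeppon.
So the correct form is uwapeppon, option (C).
(A) uwapeppofa is wrong: it uses imperfective instead of perfective for aspect.
(B) uwtapeppon is wrong: it uses optative instead of subjunctive for mood.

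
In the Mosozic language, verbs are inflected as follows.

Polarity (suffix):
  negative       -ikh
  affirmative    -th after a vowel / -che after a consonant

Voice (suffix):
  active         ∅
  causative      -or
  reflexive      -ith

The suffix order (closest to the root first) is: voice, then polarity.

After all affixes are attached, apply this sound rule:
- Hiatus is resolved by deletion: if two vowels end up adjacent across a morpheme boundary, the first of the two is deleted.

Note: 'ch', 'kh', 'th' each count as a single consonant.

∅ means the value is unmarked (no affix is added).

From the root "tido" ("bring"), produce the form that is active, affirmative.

voice = active: zero marking, form stays tido.
Attach polarity affirmative -th (after vowel 'o') → tidoth.
Vowel deletion: no change.

tidoth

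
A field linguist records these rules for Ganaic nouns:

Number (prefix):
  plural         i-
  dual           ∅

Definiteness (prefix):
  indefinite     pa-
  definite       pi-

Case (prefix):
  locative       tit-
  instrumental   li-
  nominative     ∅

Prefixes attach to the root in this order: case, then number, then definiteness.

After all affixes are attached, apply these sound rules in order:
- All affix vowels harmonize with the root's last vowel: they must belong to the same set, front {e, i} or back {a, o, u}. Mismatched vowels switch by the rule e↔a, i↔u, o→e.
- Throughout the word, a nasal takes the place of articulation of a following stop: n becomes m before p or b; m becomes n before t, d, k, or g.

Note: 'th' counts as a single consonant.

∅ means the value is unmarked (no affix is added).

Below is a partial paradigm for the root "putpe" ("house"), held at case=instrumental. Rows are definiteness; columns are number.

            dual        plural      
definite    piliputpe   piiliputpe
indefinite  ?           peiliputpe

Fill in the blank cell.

Attach case instrumental li- → liputpe.
number = dual: zero marking, form stays liputpe.
Attach definiteness indefinite pa- → paliputpe.
Apply vowel harmony: paliputpe → peliputpe.
Nasal assimilation: no change.

peliputpe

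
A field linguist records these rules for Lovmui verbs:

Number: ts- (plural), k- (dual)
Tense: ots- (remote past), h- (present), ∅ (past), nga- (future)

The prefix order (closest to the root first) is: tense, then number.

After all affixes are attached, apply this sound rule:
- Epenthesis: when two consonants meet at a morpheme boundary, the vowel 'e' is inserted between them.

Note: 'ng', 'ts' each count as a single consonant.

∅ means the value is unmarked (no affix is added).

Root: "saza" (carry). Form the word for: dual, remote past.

kotsesaza

Attach tense remote past ots- → otssaza.
Attach number dual k- → kotssaza.
Apply epenthesis: kotssaza → kotsesaza.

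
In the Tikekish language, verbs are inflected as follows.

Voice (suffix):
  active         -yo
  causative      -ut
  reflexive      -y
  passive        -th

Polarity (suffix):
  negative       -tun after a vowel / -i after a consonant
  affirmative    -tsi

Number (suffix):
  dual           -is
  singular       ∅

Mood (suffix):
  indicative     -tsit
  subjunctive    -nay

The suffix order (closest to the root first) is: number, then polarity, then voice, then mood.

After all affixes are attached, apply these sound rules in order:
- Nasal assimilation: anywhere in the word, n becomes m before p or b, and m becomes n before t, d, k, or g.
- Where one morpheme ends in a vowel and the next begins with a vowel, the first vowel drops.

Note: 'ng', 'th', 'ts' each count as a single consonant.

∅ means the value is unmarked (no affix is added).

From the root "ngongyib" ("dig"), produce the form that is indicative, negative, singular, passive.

number = singular: zero marking, form stays ngongyib.
Attach polarity negative -i (after consonant 'b') → ngongyibi.
Attach voice passive -th → ngongyibith.
Attach mood indicative -tsit → ngongyibithtsit.
Nasal assimilation: no change.
Vowel deletion: no change.

ngongyibithtsit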